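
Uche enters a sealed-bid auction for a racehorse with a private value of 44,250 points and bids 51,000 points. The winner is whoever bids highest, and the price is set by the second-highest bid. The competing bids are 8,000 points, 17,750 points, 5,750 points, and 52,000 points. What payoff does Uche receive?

Highest competing bid: 52,000 points.
Uche's bid 51,000 points is not the highest, so Uche loses, pays nothing, and earns zero payoff.

0 points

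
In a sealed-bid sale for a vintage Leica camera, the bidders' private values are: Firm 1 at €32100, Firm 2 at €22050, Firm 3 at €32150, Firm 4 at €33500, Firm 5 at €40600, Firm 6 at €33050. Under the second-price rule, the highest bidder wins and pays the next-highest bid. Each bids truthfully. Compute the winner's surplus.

Winner's surplus: €7100.

Bids in descending order: Firm 5 €40600 > Firm 4 €33500 > Firm 6 €33050 > Firm 3 €32150 > Firm 1 €32100 > Firm 2 €22050.
Firm 5 wins with the top bid and pays the second-highest, €33500.
Surplus = €40600 − €33500 = €7100.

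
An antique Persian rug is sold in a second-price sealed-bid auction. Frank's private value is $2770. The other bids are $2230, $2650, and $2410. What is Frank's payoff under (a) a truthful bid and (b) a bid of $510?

The highest competing bid is $2650.
Bidding truthfully at $2770: Frank has the top bid, wins, and pays the second-highest bid $2650. Payoff = $2770 − $2650 = $120.
Bidding $510: the top bid is $2650 (a rival), so Frank loses. Payoff = $0.
Deviating from a truthful bid can only lose payoff in a second-price auction — never gain.

(a) $120  (b) $0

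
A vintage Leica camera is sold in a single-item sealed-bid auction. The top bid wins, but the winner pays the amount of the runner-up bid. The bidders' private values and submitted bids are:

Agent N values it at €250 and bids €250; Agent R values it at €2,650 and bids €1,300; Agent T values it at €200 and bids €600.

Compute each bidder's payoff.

Agent N €0, Agent R €2,050, Agent T €0.

Sorted high to low: Agent R €1,300; Agent T €600; Agent N €250.
Agent R has the top bid and wins; the price is the second-highest bid, €600.
Agent R's payoff = €2,650 − €600 = €2,050. All other bidders lose, so their payoff is 0.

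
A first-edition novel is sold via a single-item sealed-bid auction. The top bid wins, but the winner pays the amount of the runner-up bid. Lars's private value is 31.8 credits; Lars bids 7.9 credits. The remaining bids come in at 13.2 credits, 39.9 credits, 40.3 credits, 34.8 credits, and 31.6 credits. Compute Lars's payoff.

Highest competing bid: 40.3 credits.
Lars's bid 7.9 credits is not the highest, so Lars loses, pays nothing, and earns zero payoff.

Payoff = 0.0 credits.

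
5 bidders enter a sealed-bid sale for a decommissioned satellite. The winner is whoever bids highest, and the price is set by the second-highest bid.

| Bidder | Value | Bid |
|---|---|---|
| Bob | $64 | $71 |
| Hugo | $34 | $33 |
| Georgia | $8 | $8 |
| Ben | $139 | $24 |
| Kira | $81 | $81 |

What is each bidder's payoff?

Payoffs: Bob $0, Hugo $0, Georgia $0, Ben $0, Kira $10.

Sorted high to low: Kira $81 > Bob $71 > Hugo $33 > Ben $24 > Georgia $8.
Kira has the top bid and wins; the price is the second-highest bid, $71.
Kira's payoff = $81 − $71 = $10. All other bidders lose, so their payoff is 0.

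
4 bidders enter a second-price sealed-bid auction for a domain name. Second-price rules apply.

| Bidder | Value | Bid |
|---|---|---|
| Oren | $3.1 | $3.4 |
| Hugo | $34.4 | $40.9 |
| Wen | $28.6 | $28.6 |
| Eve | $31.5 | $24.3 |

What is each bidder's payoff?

Oren $0.0, Hugo $5.8, Wen $0.0, Eve $0.0.

Ordered from highest: Hugo $40.9 > Wen $28.6 > Eve $24.3 > Oren $3.4.
Hugo has the top bid and wins; the price is the second-highest bid, $28.6.
Hugo's payoff = $34.4 − $28.6 = $5.8. All other bidders lose, so their payoff is 0.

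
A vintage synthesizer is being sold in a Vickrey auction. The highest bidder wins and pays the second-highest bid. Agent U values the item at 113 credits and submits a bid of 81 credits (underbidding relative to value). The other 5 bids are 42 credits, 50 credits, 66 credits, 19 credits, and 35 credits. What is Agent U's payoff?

Agent U's payoff: 47 credits.

Highest competing bid: 66 credits.
Agent U's bid 81 credits is the highest overall, so Agent U wins and pays the second-highest bid, 66 credits.
Payoff = value − price = 113 credits − 66 credits = 47 credits.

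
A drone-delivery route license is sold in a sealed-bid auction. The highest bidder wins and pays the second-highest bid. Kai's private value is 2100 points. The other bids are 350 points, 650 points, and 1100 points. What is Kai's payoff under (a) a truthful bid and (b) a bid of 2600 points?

The highest competing bid is 1100 points.
Bidding truthfully at 2100 points: Kai has the top bid, wins, and pays the second-highest bid 1100 points. Payoff = 2100 points − 1100 points = 1000 points.
Bidding 2600 points: Kai has the top bid, wins, and pays the second-highest bid 1100 points. Payoff = 2100 points − 1100 points = 1000 points.
The bid only affects whether you win, not the price — here both bids land on the same side of the top rival bid, so the deviation is payoff-neutral.

(a) 1000 points  (b) 1000 points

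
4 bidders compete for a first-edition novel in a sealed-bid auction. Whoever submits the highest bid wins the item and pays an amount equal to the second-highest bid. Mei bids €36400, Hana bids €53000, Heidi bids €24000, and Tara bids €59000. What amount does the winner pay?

€53000

Sorted high to low: Tara €59000, then Hana €53000, then Mei €36400, then Heidi €24000.
Tara has the highest bid, so Tara wins.
The second-highest bid is €53000, so that is what Tara pays.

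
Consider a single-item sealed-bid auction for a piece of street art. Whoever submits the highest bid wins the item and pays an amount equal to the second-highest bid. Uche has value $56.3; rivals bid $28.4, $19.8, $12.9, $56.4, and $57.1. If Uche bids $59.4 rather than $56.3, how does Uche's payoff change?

The highest competing bid is $57.1.
Bidding truthfully at $56.3: the top bid is $57.1 (a rival), so Uche loses. Payoff = $0.0.
Bidding $59.4: Uche has the top bid, wins, and pays the second-highest bid $57.1. Payoff = $56.3 − $57.1 = -$0.8.
Change = -$0.8 − $0.0 = -$0.8.

Payoff change: -$0.8.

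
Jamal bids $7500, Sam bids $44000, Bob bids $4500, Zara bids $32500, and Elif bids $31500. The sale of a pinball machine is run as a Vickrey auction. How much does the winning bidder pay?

Price paid: $32500.

Ranking the bids: Sam $44000 > Zara $32500 > Elif $31500 > Jamal $7500 > Bob $4500.
Sam has the highest bid, so Sam wins.
The second-highest bid is $32500, so that is what Sam pays.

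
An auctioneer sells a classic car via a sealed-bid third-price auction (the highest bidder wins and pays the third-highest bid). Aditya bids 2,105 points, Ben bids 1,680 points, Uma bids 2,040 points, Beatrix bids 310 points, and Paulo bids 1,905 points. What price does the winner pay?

1,905 points

Bids in descending order: Aditya 2,105 points; Uma 2,040 points; Paulo 1,905 points; Ben 1,680 points; Beatrix 310 points.
Aditya is the highest bidder, so Aditya wins.
Under the third-price rule, the price is the third-highest bid: 1,905 points.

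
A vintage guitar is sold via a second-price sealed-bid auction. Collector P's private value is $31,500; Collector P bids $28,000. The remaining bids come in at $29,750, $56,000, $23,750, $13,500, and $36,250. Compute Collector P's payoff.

$0

Highest competing bid: $56,000.
Collector P's bid $28,000 is not the highest, so Collector P loses, pays nothing, and earns zero payoff.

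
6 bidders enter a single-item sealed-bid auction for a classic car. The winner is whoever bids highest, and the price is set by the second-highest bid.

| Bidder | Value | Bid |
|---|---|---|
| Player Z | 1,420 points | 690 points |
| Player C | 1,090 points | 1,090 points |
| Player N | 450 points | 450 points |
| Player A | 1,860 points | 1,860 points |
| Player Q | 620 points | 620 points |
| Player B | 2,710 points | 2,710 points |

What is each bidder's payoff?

Sorted high to low: Player B 2,710 points; Player A 1,860 points; Player C 1,090 points; Player Z 690 points; Player Q 620 points; Player N 450 points.
Player B has the top bid and wins; the price is the second-highest bid, 1,860 points.
Player B's payoff = 2,710 points − 1,860 points = 850 points. All other bidders lose, so their payoff is 0.

Payoffs: Player Z 0 points, Player C 0 points, Player N 0 points, Player A 0 points, Player Q 0 points, Player B 850 points.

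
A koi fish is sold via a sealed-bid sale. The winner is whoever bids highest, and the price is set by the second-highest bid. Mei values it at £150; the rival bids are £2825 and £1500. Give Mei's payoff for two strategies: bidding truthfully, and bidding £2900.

The highest competing bid is £2825.
Bidding truthfully at £150: the top bid is £2825 (a rival), so Mei loses. Payoff = £0.
Bidding £2900: Mei has the top bid, wins, and pays the second-highest bid £2825. Payoff = £150 − £2825 = -£2675.

Truthful: £0; alternative: -£2675.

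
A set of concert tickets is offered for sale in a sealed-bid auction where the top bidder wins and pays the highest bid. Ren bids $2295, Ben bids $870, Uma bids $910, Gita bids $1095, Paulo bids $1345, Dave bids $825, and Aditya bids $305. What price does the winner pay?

The winner pays $2295.

Sorted high to low: Ren $2295 > Paulo $1345 > Gita $1095 > Uma $910 > Ben $870 > Dave $825 > Aditya $305.
Ren is the highest bidder, so Ren wins.
Under the first-price rule, the price is the highest bid: $2295.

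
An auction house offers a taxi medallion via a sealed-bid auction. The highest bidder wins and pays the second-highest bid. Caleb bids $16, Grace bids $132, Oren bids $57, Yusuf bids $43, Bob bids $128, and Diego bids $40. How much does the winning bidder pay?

$128

Ordered from highest: Grace $132; Bob $128; Oren $57; Yusuf $43; Diego $40; Caleb $16.
Grace has the highest bid, so Grace wins.
The second-highest bid is $128, so that is what Grace pays.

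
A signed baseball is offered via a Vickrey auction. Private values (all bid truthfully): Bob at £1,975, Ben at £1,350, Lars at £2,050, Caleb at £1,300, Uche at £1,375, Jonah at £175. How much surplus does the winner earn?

Sorted high to low: Lars £2,050; Bob £1,975; Uche £1,375; Ben £1,350; Caleb £1,300; Jonah £175.
Lars wins with the top bid and pays the second-highest, £1,975.
Surplus = £2,050 − £1,975 = £75.

£75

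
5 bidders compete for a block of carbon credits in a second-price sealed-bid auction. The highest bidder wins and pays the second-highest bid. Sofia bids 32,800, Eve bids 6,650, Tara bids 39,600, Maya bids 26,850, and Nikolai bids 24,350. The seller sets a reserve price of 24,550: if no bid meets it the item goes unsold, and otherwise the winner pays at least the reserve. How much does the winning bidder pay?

Sorted high to low: Tara 39,600; Sofia 32,800; Maya 26,850; Nikolai 24,350; Eve 6,650.
Tara has the highest bid, so Tara wins.
The second-highest bid is 32,800, which exceeds the reserve, so that sets the price.

Price paid: 32,800.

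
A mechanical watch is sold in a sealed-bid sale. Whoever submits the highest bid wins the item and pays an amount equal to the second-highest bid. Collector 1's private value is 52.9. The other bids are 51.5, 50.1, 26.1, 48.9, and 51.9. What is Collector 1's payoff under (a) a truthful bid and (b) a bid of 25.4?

Truthful: 1.0; alternative: 0.0.

The highest competing bid is 51.9.
Bidding truthfully at 52.9: Collector 1 has the top bid, wins, and pays the second-highest bid 51.9. Payoff = 52.9 − 51.9 = 1.0.
Bidding 25.4: the top bid is 51.9 (a rival), so Collector 1 loses. Payoff = 0.0.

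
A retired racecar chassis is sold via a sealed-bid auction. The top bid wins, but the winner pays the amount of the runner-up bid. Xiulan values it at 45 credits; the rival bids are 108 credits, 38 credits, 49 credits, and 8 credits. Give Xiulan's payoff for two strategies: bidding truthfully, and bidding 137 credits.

The highest competing bid is 108 credits.
Bidding truthfully at 45 credits: the top bid is 108 credits (a rival), so Xiulan loses. Payoff = 0 credits.
Bidding 137 credits: Xiulan has the top bid, wins, and pays the second-highest bid 108 credits. Payoff = 45 credits − 108 credits = -63 credits.
Deviating from a truthful bid can only lose payoff in a second-price auction — never gain.

Truthful: 0 credits; alternative: -63 credits.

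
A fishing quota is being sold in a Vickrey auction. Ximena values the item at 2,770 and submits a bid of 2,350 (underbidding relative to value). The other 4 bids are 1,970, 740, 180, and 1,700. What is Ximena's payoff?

Highest competing bid: 1,970.
Ximena's bid 2,350 is the highest overall, so Ximena wins and pays the second-highest bid, 1,970.
Payoff = value − price = 2,770 − 1,970 = 800.

Payoff = 800.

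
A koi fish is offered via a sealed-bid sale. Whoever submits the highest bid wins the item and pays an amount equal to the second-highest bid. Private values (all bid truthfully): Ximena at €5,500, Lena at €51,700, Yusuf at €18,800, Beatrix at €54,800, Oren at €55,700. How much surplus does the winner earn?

Winner's surplus: €900.

Bids in descending order: Oren €55,700, then Beatrix €54,800, then Lena €51,700, then Yusuf €18,800, then Ximena €5,500.
Oren wins with the top bid and pays the second-highest, €54,800.
Surplus = €55,700 − €54,800 = €900.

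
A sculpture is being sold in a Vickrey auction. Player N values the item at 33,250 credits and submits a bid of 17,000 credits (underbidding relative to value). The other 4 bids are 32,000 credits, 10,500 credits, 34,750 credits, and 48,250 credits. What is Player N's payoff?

Player N's payoff: 0 credits.

Highest competing bid: 48,250 credits.
Player N's bid 17,000 credits is not the highest, so Player N loses, pays nothing, and earns zero payoff.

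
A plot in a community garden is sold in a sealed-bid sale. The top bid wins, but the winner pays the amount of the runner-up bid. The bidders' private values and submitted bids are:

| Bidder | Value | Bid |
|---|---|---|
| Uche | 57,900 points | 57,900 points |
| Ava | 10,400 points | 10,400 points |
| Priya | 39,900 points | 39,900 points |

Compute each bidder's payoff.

Uche 18,000 points, Ava 0 points, Priya 0 points.

Ranking the bids: Uche 57,900 points; Priya 39,900 points; Ava 10,400 points.
Uche has the top bid and wins; the price is the second-highest bid, 39,900 points.
Uche's payoff = 57,900 points − 39,900 points = 18,000 points. All other bidders lose, so their payoff is 0.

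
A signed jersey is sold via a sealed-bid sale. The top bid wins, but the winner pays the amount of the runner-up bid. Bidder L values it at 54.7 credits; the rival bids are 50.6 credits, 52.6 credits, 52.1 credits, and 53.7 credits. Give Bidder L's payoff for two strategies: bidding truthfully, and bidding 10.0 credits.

The highest competing bid is 53.7 credits.
Bidding truthfully at 54.7 credits: Bidder L has the top bid, wins, and pays the second-highest bid 53.7 credits. Payoff = 54.7 credits − 53.7 credits = 1.0 credits.
Bidding 10.0 credits: the top bid is 53.7 credits (a rival), so Bidder L loses. Payoff = 0.0 credits.
Deviating from a truthful bid can only lose payoff in a second-price auction — never gain.

Truthful: 1.0 credits; alternative: 0.0 credits.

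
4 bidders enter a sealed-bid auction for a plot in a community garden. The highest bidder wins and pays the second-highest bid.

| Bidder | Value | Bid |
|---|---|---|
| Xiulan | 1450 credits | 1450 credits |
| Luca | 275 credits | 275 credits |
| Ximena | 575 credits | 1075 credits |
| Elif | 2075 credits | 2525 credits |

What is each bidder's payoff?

Ordered from highest: Elif 2525 credits; Xiulan 1450 credits; Ximena 1075 credits; Luca 275 credits.
Elif has the top bid and wins; the price is the second-highest bid, 1450 credits.
Elif's payoff = 2075 credits − 1450 credits = 625 credits. All other bidders lose, so their payoff is 0.

Xiulan 0 credits, Luca 0 credits, Ximena 0 credits, Elif 625 credits.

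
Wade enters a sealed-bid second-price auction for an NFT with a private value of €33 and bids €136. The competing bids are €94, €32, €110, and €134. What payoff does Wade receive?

Highest competing bid: €134.
Wade's bid €136 is the highest overall, so Wade wins and pays the second-highest bid, €134.
Payoff = value − price = €33 − €134 = -€101.

Wade's payoff: -€101.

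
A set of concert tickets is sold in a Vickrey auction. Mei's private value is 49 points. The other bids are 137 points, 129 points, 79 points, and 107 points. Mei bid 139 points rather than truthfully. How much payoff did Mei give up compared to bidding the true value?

The highest competing bid is 137 points.
Bidding truthfully at 49 points: the top bid is 137 points (a rival), so Mei loses. Payoff = 0 points.
Bidding 139 points: Mei has the top bid, wins, and pays the second-highest bid 137 points. Payoff = 49 points − 137 points = -88 points.
Regret = truthful payoff − actual payoff = 0 points − -88 points = 88 points.

Regret: 88 points.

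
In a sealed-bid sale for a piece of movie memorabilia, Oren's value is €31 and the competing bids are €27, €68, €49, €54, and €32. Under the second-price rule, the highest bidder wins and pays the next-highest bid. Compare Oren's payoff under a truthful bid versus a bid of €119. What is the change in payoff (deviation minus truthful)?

Payoff change: -€37.

The highest competing bid is €68.
Bidding truthfully at €31: the top bid is €68 (a rival), so Oren loses. Payoff = €0.
Bidding €119: Oren has the top bid, wins, and pays the second-highest bid €68. Payoff = €31 − €68 = -€37.
Change = -€37 − €0 = -€37.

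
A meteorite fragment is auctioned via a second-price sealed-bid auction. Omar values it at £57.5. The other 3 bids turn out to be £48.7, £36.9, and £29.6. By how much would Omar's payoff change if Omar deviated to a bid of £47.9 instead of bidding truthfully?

The highest competing bid is £48.7.
Bidding truthfully at £57.5: Omar has the top bid, wins, and pays the second-highest bid £48.7. Payoff = £57.5 − £48.7 = £8.8.
Bidding £47.9: the top bid is £48.7 (a rival), so Omar loses. Payoff = £0.0.
Change = £0.0 − £8.8 = -£8.8.

-£8.8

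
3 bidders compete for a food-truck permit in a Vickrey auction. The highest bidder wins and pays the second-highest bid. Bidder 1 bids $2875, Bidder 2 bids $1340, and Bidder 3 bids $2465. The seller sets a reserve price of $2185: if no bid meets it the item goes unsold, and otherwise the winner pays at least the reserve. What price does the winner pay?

The winner pays $2465.

Ranking the bids: Bidder 1 $2875, then Bidder 3 $2465, then Bidder 2 $1340.
Bidder 1 has the highest bid, so Bidder 1 wins.
The second-highest bid is $2465, which exceeds the reserve, so that sets the price.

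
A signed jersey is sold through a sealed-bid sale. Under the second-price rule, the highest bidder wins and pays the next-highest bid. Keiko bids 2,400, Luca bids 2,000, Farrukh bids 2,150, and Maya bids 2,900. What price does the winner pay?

Price paid: 2,400.

Sorted high to low: Maya 2,900 > Keiko 2,400 > Farrukh 2,150 > Luca 2,000.
Maya has the highest bid, so Maya wins.
The second-highest bid is 2,400, so that is what Maya pays.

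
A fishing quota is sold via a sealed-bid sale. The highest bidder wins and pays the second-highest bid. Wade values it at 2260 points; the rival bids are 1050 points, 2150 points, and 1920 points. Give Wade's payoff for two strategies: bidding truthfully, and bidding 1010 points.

Truthful: 110 points; alternative: 0 points.

The highest competing bid is 2150 points.
Bidding truthfully at 2260 points: Wade has the top bid, wins, and pays the second-highest bid 2150 points. Payoff = 2260 points − 2150 points = 110 points.
Bidding 1010 points: the top bid is 2150 points (a rival), so Wade loses. Payoff = 0 points.
This is the dominant-strategy logic: truthful bidding weakly beats any alternative.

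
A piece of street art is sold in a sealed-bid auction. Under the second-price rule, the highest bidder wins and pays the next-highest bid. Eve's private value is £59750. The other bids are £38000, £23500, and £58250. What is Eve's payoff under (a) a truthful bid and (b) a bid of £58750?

(a) £1500  (b) £1500

The highest competing bid is £58250.
Bidding truthfully at £59750: Eve has the top bid, wins, and pays the second-highest bid £58250. Payoff = £59750 − £58250 = £1500.
Bidding £58750: Eve has the top bid, wins, and pays the second-highest bid £58250. Payoff = £59750 − £58250 = £1500.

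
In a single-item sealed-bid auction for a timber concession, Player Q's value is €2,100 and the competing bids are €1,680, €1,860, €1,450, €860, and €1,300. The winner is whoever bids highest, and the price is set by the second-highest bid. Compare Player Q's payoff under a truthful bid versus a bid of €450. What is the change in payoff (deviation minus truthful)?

The highest competing bid is €1,860.
Bidding truthfully at €2,100: Player Q has the top bid, wins, and pays the second-highest bid €1,860. Payoff = €2,100 − €1,860 = €240.
Bidding €450: the top bid is €1,860 (a rival), so Player Q loses. Payoff = €0.
Change = €0 − €240 = -€240.
This is the dominant-strategy logic: truthful bidding weakly beats any alternative.

Payoff change: -€240.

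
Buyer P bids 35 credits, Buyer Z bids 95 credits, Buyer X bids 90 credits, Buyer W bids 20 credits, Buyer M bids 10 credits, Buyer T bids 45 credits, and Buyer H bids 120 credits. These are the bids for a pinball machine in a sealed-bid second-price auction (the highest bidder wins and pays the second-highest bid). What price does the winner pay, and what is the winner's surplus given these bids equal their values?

Bids in descending order: Buyer H 120 credits; Buyer Z 95 credits; Buyer X 90 credits; Buyer T 45 credits; Buyer P 35 credits; Buyer W 20 credits; Buyer M 10 credits.
Buyer H is the highest bidder, so Buyer H wins.
Under the second-price rule, the price is the second-highest bid: 95 credits.
Surplus = 120 credits − 95 credits = 25 credits.

Price 95 credits; surplus 25 credits.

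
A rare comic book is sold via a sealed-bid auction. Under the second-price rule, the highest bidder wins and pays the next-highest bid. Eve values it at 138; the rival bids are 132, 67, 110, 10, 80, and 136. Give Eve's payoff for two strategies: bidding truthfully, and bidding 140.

The highest competing bid is 136.
Bidding truthfully at 138: Eve has the top bid, wins, and pays the second-highest bid 136. Payoff = 138 − 136 = 2.
Bidding 140: Eve has the top bid, wins, and pays the second-highest bid 136. Payoff = 138 − 136 = 2.

Truthful: 2; alternative: 2.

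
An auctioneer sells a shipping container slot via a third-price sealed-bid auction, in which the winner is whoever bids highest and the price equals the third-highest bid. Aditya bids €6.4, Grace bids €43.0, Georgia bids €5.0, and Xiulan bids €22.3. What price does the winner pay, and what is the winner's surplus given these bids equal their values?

The winner pays €6.4 for a surplus of €36.6.

Ranking the bids: Grace €43.0 > Xiulan €22.3 > Aditya €6.4 > Georgia €5.0.
Grace is the highest bidder, so Grace wins.
Under the third-price rule, the price is the third-highest bid: €6.4.
Surplus = €43.0 − €6.4 = €36.6.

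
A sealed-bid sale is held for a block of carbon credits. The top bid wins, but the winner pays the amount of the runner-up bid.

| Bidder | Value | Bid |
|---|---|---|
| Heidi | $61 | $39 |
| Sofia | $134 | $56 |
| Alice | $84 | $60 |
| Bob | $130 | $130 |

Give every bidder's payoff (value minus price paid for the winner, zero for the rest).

Heidi $0, Sofia $0, Alice $0, Bob $70.

Bids in descending order: Bob $130; Alice $60; Sofia $56; Heidi $39.
Bob has the top bid and wins; the price is the second-highest bid, $60.
Bob's payoff = $130 − $60 = $70. All other bidders lose, so their payoff is 0.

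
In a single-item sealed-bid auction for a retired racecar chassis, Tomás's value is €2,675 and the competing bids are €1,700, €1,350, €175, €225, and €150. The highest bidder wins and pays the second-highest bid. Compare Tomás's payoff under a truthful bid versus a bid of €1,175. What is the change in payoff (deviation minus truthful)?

-€975

The highest competing bid is €1,700.
Bidding truthfully at €2,675: Tomás has the top bid, wins, and pays the second-highest bid €1,700. Payoff = €2,675 − €1,700 = €975.
Bidding €1,175: the top bid is €1,700 (a rival), so Tomás loses. Payoff = €0.
Change = €0 − €975 = -€975.
This is the dominant-strategy logic: truthful bidding weakly beats any alternative.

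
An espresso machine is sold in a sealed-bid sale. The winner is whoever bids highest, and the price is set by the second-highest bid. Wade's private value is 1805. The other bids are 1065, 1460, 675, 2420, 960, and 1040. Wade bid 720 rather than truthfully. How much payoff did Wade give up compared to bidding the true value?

The highest competing bid is 2420.
Bidding truthfully at 1805: the top bid is 2420 (a rival), so Wade loses. Payoff = 0.
Bidding 720: the top bid is 2420 (a rival), so Wade loses. Payoff = 0.
Regret = truthful payoff − actual payoff = 0 − 0 = 0.

Payoff forgone: 0.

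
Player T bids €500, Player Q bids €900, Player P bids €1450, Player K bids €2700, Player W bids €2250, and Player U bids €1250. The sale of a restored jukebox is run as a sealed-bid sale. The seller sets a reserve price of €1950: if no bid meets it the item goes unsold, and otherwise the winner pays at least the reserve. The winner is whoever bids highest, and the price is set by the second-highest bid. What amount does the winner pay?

Sorted high to low: Player K €2700; Player W €2250; Player P €1450; Player U €1250; Player Q €900; Player T €500.
Player K has the highest bid, so Player K wins.
The second-highest bid is €2250, which exceeds the reserve, so that sets the price.

The winner pays €2250.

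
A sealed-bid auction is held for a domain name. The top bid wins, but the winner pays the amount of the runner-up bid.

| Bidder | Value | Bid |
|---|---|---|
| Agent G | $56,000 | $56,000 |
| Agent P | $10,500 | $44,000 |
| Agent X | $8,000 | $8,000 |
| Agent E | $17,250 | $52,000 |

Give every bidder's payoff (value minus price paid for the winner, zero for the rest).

Bids in descending order: Agent G $56,000; Agent E $52,000; Agent P $44,000; Agent X $8,000.
Agent G has the top bid and wins; the price is the second-highest bid, $52,000.
Agent G's payoff = $56,000 − $52,000 = $4,000. All other bidders lose, so their payoff is 0.

Payoffs: Agent G $4,000, Agent P $0, Agent X $0, Agent E $0.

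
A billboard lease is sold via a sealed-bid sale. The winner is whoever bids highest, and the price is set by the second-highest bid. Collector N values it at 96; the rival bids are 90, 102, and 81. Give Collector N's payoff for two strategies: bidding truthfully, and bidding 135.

(a) 0  (b) -6

The highest competing bid is 102.
Bidding truthfully at 96: the top bid is 102 (a rival), so Collector N loses. Payoff = 0.
Bidding 135: Collector N has the top bid, wins, and pays the second-highest bid 102. Payoff = 96 − 102 = -6.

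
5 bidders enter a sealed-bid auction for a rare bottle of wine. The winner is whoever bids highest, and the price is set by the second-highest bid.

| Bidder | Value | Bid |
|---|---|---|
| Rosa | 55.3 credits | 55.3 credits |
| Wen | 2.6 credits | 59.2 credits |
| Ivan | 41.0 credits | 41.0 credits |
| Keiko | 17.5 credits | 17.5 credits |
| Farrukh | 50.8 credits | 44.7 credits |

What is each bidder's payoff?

Payoffs: Rosa 0.0 credits, Wen -52.7 credits, Ivan 0.0 credits, Keiko 0.0 credits, Farrukh 0.0 credits.

Bids in descending order: Wen 59.2 credits, then Rosa 55.3 credits, then Farrukh 44.7 credits, then Ivan 41.0 credits, then Keiko 17.5 credits.
Wen has the top bid and wins; the price is the second-highest bid, 55.3 credits.
Wen's payoff = 2.6 credits − 55.3 credits = -52.7 credits. All other bidders lose, so their payoff is 0.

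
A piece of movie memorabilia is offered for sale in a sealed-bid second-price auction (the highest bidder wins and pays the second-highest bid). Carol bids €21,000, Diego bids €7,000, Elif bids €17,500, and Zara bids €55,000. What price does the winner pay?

Ranking the bids: Zara €55,000 > Carol €21,000 > Elif €17,500 > Diego €7,000.
Zara is the highest bidder, so Zara wins.
Under the second-price rule, the price is the second-highest bid: €21,000.

The winner pays €21,000.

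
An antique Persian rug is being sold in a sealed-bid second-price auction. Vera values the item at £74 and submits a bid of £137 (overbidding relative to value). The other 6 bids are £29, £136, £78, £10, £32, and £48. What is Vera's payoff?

-£62

Highest competing bid: £136.
Vera's bid £137 is the highest overall, so Vera wins and pays the second-highest bid, £136.
Payoff = value − price = £74 − £136 = -£62.
Overbidding won the item at a price above value — truthful bidding would have avoided this loss.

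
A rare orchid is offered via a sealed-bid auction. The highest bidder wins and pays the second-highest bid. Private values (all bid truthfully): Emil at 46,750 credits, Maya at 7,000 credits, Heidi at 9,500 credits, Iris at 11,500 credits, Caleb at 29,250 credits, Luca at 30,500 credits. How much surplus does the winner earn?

Winner's surplus: 16,250 credits.

Ordered from highest: Emil 46,750 credits, then Luca 30,500 credits, then Caleb 29,250 credits, then Iris 11,500 credits, then Heidi 9,500 credits, then Maya 7,000 credits.
Emil wins with the top bid and pays the second-highest, 30,500 credits.
Surplus = 46,750 credits − 30,500 credits = 16,250 credits.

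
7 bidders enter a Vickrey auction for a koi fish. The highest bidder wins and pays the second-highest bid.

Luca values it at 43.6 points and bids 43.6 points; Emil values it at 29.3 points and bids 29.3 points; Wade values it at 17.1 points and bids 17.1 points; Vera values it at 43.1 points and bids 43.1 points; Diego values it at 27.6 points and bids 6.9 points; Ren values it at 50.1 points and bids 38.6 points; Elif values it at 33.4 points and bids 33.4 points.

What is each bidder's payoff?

Sorted high to low: Luca 43.6 points > Vera 43.1 points > Ren 38.6 points > Elif 33.4 points > Emil 29.3 points > Wade 17.1 points > Diego 6.9 points.
Luca has the top bid and wins; the price is the second-highest bid, 43.1 points.
Luca's payoff = 43.6 points − 43.1 points = 0.5 points. All other bidders lose, so their payoff is 0.

Luca 0.5 points, Emil 0.0 points, Wade 0.0 points, Vera 0.0 points, Diego 0.0 points, Ren 0.0 points, Elif 0.0 points.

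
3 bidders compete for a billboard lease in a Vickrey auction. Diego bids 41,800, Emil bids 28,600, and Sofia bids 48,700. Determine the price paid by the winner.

Price paid: 41,800.

Ranking the bids: Sofia 48,700; Diego 41,800; Emil 28,600.
Sofia has the highest bid, so Sofia wins.
The second-highest bid is 41,800, so that is what Sofia pays.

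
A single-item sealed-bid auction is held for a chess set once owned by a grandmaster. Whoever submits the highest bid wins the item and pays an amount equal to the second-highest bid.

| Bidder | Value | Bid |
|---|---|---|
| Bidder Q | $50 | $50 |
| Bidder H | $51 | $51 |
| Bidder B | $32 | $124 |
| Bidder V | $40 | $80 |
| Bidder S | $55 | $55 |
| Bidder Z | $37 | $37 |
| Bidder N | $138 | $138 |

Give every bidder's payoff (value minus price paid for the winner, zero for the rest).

Sorted high to low: Bidder N $138, then Bidder B $124, then Bidder V $80, then Bidder S $55, then Bidder H $51, then Bidder Q $50, then Bidder Z $37.
Bidder N has the top bid and wins; the price is the second-highest bid, $124.
Bidder N's payoff = $138 − $124 = $14. All other bidders lose, so their payoff is 0.

Bidder Q $0, Bidder H $0, Bidder B $0, Bidder V $0, Bidder S $0, Bidder Z $0, Bidder N $14.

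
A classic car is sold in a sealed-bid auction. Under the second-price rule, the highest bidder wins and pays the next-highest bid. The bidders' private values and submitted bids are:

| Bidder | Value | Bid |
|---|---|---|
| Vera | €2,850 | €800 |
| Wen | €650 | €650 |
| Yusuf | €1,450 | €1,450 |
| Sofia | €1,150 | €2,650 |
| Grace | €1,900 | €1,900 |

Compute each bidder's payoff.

Payoffs: Vera €0, Wen €0, Yusuf €0, Sofia -€750, Grace €0.

Bids in descending order: Sofia €2,650 > Grace €1,900 > Yusuf €1,450 > Vera €800 > Wen €650.
Sofia has the top bid and wins; the price is the second-highest bid, €1,900.
Sofia's payoff = €1,150 − €1,900 = -€750. All other bidders lose, so their payoff is 0.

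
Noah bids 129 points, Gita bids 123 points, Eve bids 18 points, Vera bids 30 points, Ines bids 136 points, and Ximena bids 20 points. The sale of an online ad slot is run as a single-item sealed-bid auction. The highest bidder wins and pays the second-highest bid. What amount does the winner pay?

Price paid: 129 points.

Ranking the bids: Ines 136 points; Noah 129 points; Gita 123 points; Vera 30 points; Ximena 20 points; Eve 18 points.
Ines has the highest bid, so Ines wins.
The second-highest bid is 129 points, so that is what Ines pays.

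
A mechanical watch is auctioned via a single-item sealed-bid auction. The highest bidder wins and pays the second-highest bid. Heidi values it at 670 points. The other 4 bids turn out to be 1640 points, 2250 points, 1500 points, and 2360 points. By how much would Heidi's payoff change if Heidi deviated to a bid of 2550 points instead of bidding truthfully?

Change in payoff: -1690 points.

The highest competing bid is 2360 points.
Bidding truthfully at 670 points: the top bid is 2360 points (a rival), so Heidi loses. Payoff = 0 points.
Bidding 2550 points: Heidi has the top bid, wins, and pays the second-highest bid 2360 points. Payoff = 670 points − 2360 points = -1690 points.
Change = -1690 points − 0 points = -1690 points.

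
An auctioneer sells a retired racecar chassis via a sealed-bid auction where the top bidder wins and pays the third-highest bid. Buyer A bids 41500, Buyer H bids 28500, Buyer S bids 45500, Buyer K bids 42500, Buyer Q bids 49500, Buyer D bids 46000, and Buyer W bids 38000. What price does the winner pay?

Price paid: 45500.

Bids in descending order: Buyer Q 49500 > Buyer D 46000 > Buyer S 45500 > Buyer K 42500 > Buyer A 41500 > Buyer W 38000 > Buyer H 28500.
Buyer Q is the highest bidder, so Buyer Q wins.
Under the third-price rule, the price is the third-highest bid: 45500.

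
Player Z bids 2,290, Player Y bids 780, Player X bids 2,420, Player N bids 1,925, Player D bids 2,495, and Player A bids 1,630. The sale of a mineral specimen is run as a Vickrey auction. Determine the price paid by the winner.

Bids in descending order: Player D 2,495; Player X 2,420; Player Z 2,290; Player N 1,925; Player A 1,630; Player Y 780.
Player D has the highest bid, so Player D wins.
The second-highest bid is 2,420, so that is what Player D pays.

The winner pays 2,420.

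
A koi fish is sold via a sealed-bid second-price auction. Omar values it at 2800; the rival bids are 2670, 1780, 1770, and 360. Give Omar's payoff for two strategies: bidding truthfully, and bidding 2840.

The highest competing bid is 2670.
Bidding truthfully at 2800: Omar has the top bid, wins, and pays the second-highest bid 2670. Payoff = 2800 − 2670 = 130.
Bidding 2840: Omar has the top bid, wins, and pays the second-highest bid 2670. Payoff = 2800 − 2670 = 130.

(a) 130  (b) 130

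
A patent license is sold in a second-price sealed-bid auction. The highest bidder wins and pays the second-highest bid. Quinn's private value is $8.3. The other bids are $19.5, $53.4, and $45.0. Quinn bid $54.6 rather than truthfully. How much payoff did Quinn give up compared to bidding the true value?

The highest competing bid is $53.4.
Bidding truthfully at $8.3: the top bid is $53.4 (a rival), so Quinn loses. Payoff = $0.0.
Bidding $54.6: Quinn has the top bid, wins, and pays the second-highest bid $53.4. Payoff = $8.3 − $53.4 = -$45.1.
Regret = truthful payoff − actual payoff = $0.0 − -$45.1 = $45.1.

Regret: $45.1.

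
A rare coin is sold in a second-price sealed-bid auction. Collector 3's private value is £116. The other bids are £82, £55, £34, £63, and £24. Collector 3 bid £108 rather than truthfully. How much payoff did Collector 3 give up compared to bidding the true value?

The highest competing bid is £82.
Bidding truthfully at £116: Collector 3 has the top bid, wins, and pays the second-highest bid £82. Payoff = £116 − £82 = £34.
Bidding £108: Collector 3 has the top bid, wins, and pays the second-highest bid £82. Payoff = £116 − £82 = £34.
Regret = truthful payoff − actual payoff = £34 − £34 = £0.
The bid only affects whether you win, not the price — here both bids land on the same side of the top rival bid, so the deviation is payoff-neutral.

£0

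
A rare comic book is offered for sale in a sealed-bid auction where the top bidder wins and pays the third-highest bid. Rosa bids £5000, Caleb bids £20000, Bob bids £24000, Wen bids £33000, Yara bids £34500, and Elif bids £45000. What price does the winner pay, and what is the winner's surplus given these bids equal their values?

Price £33000; surplus £12000.

Ranking the bids: Elif £45000, then Yara £34500, then Wen £33000, then Bob £24000, then Caleb £20000, then Rosa £5000.
Elif is the highest bidder, so Elif wins.
Under the third-price rule, the price is the third-highest bid: £33000.
Surplus = £45000 − £33000 = £12000.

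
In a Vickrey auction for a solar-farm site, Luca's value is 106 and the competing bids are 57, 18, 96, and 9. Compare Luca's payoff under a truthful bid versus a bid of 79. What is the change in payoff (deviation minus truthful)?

The highest competing bid is 96.
Bidding truthfully at 106: Luca has the top bid, wins, and pays the second-highest bid 96. Payoff = 106 − 96 = 10.
Bidding 79: the top bid is 96 (a rival), so Luca loses. Payoff = 0.
Change = 0 − 10 = -10.
Deviating from a truthful bid can only lose payoff in a second-price auction — never gain.

Payoff change: -10.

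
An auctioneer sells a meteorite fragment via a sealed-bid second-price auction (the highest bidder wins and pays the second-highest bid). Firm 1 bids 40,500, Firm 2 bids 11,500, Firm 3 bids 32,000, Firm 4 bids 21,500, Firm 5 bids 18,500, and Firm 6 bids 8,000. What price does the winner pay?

Sorted high to low: Firm 1 40,500 > Firm 3 32,000 > Firm 4 21,500 > Firm 5 18,500 > Firm 2 11,500 > Firm 6 8,000.
Firm 1 is the highest bidder, so Firm 1 wins.
Under the second-price rule, the price is the second-highest bid: 32,000.

32,000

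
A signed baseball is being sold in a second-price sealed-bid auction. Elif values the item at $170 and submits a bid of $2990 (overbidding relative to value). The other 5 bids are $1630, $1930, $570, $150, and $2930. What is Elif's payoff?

Payoff = -$2760.

Highest competing bid: $2930.
Elif's bid $2990 is the highest overall, so Elif wins and pays the second-highest bid, $2930.
Payoff = value − price = $170 − $2930 = -$2760.
Overbidding won the item at a price above value — truthful bidding would have avoided this loss.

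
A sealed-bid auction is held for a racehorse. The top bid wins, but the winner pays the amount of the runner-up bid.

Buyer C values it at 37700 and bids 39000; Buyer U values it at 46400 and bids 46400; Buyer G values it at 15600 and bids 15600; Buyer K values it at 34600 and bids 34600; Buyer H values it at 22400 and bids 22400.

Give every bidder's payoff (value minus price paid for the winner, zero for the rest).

Bids in descending order: Buyer U 46400, then Buyer C 39000, then Buyer K 34600, then Buyer H 22400, then Buyer G 15600.
Buyer U has the top bid and wins; the price is the second-highest bid, 39000.
Buyer U's payoff = 46400 − 39000 = 7400. All other bidders lose, so their payoff is 0.

Buyer C 0, Buyer U 7400, Buyer G 0, Buyer K 0, Buyer H 0.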